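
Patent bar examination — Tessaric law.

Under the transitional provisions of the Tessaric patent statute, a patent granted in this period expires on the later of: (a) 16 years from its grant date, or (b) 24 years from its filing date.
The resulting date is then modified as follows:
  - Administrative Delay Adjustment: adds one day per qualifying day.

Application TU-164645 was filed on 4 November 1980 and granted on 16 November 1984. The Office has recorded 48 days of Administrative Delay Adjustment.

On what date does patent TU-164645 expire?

(a) grant + 16 years → 16 November 2000.
(b) filing + 24 years → 4 November 2004.
Later of the two: 4 November 2004.
Administrative Delay Adjustment: +48 days → 22 December 2004.

December 22, 2004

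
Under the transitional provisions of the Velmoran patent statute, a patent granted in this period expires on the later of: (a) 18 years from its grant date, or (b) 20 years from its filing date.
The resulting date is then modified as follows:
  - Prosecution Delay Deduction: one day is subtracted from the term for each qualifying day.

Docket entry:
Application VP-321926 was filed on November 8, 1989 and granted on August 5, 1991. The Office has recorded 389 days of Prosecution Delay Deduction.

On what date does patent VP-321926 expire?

(a) grant + 18 years → 5 August 2009.
(b) filing + 20 years → 8 November 2009.
Later of the two: 8 November 2009.
Prosecution Delay Deduction: −389 days → 15 October 2008.

October 15, 2008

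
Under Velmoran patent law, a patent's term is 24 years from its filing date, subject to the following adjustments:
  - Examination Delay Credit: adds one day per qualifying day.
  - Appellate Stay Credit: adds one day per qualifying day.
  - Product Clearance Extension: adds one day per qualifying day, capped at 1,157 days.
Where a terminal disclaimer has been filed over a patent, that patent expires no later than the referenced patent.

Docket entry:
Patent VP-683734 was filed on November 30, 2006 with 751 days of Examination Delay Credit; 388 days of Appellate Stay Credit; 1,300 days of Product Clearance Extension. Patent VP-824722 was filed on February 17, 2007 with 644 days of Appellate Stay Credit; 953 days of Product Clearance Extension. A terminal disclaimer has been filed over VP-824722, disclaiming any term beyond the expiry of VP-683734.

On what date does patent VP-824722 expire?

Natural term of VP-824722:
  Base: filing + 24 years → 17 February 2031.
  Appellate Stay Credit: +644 days → 22 November 2032.
  Product Clearance Extension: 953 days (within the 1157-day cap) → +953 days → 3 July 2035.
Expiry of referenced patent VP-683734:
  Base: filing + 24 years → 30 November 2030.
  Examination Delay Credit: +751 days → 20 December 2032.
  Appellate Stay Credit: +388 days → 12 January 2034.
  Product Clearance Extension: 1300 days claimed exceeds the 1157-day cap, so +1157 days → 14 March 2037.
Terminal disclaimer: VP-824722 expires on the earlier of 3 July 2035 and 14 March 2037.

July 3, 2035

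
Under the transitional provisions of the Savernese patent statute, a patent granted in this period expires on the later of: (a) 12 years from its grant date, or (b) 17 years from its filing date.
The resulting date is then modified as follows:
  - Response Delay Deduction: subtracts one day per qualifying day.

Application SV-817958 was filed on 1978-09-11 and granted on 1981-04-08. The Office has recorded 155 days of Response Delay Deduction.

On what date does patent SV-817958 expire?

1995-04-09

(a) grant + 12 years → 8 April 1993.
(b) filing + 17 years → 11 September 1995.
Later of the two: 11 September 1995.
Response Delay Deduction: −155 days → 9 April 1995.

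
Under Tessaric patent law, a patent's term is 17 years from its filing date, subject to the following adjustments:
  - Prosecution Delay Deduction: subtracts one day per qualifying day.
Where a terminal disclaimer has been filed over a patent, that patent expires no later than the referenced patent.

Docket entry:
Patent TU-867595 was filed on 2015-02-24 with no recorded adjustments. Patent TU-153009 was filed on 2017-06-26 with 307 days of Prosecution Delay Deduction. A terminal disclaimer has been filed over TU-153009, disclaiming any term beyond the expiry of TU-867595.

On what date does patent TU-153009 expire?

Natural term of TU-153009:
  Base: filing + 17 years → 26 June 2034.
  Prosecution Delay Deduction: −307 days → 23 August 2033.
Expiry of referenced patent TU-867595:
  Base: filing + 17 years → 24 February 2032.
Terminal disclaimer: TU-153009 expires on the earlier of 23 August 2033 and 24 February 2032.

February 24, 2032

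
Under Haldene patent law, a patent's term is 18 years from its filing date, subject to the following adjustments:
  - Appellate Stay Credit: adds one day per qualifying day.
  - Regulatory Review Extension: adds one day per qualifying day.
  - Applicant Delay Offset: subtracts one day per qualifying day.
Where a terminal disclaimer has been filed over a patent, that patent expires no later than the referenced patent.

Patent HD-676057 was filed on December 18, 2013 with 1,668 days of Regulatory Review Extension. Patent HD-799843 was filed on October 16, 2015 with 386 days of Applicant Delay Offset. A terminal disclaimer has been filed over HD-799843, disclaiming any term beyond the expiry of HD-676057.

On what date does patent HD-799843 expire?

2032-09-25

Natural term of HD-799843:
  Base: filing + 18 years → 16 October 2033.
  Applicant Delay Offset: −386 days → 25 September 2032.
Expiry of referenced patent HD-676057:
  Base: filing + 18 years → 18 December 2031.
  Regulatory Review Extension: +1668 days → 12 July 2036.
Terminal disclaimer: HD-799843 expires on the earlier of 25 September 2032 and 12 July 2036.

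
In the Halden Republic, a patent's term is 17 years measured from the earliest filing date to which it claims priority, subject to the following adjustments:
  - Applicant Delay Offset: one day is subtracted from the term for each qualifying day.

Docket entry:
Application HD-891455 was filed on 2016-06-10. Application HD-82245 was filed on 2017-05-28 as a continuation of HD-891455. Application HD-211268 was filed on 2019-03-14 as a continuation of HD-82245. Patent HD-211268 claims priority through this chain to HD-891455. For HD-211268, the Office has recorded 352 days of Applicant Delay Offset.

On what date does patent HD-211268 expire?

June 23, 2032

Earliest priority filing: 10 June 2016.
Base term: 10 June 2016 + 17 years → 10 June 2033.
Applicant Delay Offset: −352 days → 23 June 2032.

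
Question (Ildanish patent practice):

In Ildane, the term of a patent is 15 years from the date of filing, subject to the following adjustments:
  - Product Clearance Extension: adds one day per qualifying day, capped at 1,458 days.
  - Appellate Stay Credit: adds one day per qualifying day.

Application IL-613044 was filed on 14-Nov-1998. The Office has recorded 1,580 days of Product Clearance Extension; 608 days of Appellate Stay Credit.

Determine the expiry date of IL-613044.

July 12, 2019

Base term: filing date + 15 years → 14 November 2013.
Product Clearance Extension: 1580 days claimed exceeds the 1458-day cap, so +1458 days → 11 November 2017.
Appellate Stay Credit: +608 days → 12 July 2019.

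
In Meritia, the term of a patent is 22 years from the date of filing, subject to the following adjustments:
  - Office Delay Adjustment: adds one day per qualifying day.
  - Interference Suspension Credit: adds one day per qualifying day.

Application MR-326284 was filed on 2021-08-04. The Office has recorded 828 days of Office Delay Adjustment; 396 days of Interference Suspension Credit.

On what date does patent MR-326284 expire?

Base term: filing date + 22 years → 4 August 2043.
Office Delay Adjustment: +828 days → 9 November 2045.
Interference Suspension Credit: +396 days → 10 December 2046.

2046-12-10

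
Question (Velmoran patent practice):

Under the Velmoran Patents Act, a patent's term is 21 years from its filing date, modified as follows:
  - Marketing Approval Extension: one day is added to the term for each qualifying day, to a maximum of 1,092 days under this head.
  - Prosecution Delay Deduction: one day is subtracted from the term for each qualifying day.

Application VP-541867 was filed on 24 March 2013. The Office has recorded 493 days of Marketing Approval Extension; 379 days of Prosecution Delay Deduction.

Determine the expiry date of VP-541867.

Base term: filing date + 21 years → 24 March 2034.
Marketing Approval Extension: 493 days (within the 1092-day cap) → +493 days → 30 July 2035.
Prosecution Delay Deduction: −379 days → 16 July 2034.

July 16, 2034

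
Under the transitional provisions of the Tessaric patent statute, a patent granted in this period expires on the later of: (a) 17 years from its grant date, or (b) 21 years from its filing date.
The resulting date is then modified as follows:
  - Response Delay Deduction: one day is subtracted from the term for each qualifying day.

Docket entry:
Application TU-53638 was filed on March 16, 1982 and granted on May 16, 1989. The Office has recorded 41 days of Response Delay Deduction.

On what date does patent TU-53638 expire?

(a) grant + 17 years → 16 May 2006.
(b) filing + 21 years → 16 March 2003.
Later of the two: 16 May 2006.
Response Delay Deduction: −41 days → 5 April 2006.

2006-04-05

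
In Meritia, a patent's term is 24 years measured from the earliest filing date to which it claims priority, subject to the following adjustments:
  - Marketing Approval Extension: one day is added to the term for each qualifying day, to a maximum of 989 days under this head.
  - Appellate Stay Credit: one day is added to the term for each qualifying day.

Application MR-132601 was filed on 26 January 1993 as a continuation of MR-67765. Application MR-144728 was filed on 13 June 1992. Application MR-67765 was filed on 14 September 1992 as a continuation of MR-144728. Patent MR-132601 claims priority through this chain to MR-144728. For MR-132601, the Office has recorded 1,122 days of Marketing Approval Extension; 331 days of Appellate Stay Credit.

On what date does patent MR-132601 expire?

January 24, 2020

Earliest priority filing: 13 June 1992.
Base term: 13 June 1992 + 24 years → 13 June 2016.
Marketing Approval Extension: 1122 days claimed exceeds the 989-day cap, so +989 days → 27 February 2019.
Appellate Stay Credit: +331 days → 24 January 2020.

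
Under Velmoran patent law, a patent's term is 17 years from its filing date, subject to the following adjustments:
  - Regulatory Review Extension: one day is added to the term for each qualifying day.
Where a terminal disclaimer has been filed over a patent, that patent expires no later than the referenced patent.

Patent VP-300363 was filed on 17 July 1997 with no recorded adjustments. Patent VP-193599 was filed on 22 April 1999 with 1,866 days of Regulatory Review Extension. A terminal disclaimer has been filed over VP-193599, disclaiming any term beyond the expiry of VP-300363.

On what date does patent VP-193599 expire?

July 17, 2014

Natural term of VP-193599:
  Base: filing + 17 years → 22 April 2016.
  Regulatory Review Extension: +1866 days → 1 June 2021.
Expiry of referenced patent VP-300363:
  Base: filing + 17 years → 17 July 2014.
Terminal disclaimer: VP-193599 expires on the earlier of 1 June 2021 and 17 July 2014.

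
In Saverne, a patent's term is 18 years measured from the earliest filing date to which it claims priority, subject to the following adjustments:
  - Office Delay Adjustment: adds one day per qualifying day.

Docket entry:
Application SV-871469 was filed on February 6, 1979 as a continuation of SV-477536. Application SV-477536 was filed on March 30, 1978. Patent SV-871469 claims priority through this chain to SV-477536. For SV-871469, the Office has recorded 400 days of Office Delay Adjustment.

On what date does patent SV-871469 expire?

Earliest priority filing: 30 March 1978.
Base term: 30 March 1978 + 18 years → 30 March 1996.
Office Delay Adjustment: +400 days → 4 May 1997.

May 4, 1997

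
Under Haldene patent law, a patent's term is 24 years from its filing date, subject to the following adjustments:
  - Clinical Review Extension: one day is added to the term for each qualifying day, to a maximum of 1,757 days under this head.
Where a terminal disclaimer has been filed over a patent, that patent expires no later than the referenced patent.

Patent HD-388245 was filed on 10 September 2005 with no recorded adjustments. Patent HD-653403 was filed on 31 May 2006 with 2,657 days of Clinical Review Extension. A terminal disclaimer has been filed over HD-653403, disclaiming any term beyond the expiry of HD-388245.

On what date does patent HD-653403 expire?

Natural term of HD-653403:
  Base: filing + 24 years → 31 May 2030.
  Clinical Review Extension: 2657 days claimed exceeds the 1757-day cap, so +1757 days → 23 March 2035.
Expiry of referenced patent HD-388245:
  Base: filing + 24 years → 10 September 2029.
Terminal disclaimer: HD-653403 expires on the earlier of 23 March 2035 and 10 September 2029.

2029-09-10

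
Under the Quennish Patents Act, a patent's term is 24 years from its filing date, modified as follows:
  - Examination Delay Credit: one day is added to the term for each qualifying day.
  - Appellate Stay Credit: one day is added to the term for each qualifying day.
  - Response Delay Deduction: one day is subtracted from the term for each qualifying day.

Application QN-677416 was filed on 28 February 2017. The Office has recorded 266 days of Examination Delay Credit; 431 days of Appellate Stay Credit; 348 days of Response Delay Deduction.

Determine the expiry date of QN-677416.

February 12, 2042

Base term: filing date + 24 years → 28 February 2041.
Examination Delay Credit: +266 days → 21 November 2041.
Appellate Stay Credit: +431 days → 26 January 2043.
Response Delay Deduction: −348 days → 12 February 2042.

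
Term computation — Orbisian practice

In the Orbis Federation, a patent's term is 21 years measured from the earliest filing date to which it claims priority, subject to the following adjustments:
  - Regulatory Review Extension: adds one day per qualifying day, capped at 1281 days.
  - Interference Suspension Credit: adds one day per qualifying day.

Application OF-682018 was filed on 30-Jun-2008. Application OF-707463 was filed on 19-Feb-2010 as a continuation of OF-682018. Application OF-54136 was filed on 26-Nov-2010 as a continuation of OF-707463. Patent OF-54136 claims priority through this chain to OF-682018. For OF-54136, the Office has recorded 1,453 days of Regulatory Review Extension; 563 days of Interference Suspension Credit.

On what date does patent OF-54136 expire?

July 18, 2034

Earliest priority filing: 30 June 2008.
Base term: 30 June 2008 + 21 years → 30 June 2029.
Regulatory Review Extension: 1453 days claimed exceeds the 1281-day cap, so +1281 days → 1 January 2033.
Interference Suspension Credit: +563 days → 18 July 2034.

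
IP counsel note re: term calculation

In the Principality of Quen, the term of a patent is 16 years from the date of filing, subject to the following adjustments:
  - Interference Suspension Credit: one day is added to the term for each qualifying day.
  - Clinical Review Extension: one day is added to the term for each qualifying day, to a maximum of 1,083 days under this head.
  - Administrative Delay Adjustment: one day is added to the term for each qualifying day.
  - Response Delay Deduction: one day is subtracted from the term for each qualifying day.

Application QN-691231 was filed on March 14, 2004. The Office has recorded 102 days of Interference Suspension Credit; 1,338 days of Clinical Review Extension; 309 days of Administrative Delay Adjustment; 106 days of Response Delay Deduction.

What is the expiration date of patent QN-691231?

2024-01-01

Base term: filing date + 16 years → 14 March 2020.
Interference Suspension Credit: +102 days → 24 June 2020.
Clinical Review Extension: 1338 days claimed exceeds the 1083-day cap, so +1083 days → 12 June 2023.
Administrative Delay Adjustment: +309 days → 16 April 2024.
Response Delay Deduction: −106 days → 1 January 2024.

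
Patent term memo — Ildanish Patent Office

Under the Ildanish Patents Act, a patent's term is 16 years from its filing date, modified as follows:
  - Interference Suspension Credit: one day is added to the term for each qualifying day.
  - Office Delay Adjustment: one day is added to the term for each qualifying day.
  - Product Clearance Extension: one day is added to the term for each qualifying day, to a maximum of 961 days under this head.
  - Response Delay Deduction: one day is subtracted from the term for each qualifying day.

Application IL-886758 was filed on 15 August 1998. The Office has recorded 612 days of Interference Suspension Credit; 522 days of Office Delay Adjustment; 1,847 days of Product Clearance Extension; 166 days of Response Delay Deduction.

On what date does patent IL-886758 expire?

Base term: filing date + 16 years → 15 August 2014.
Interference Suspension Credit: +612 days → 18 April 2016.
Office Delay Adjustment: +522 days → 22 September 2017.
Product Clearance Extension: 1847 days claimed exceeds the 961-day cap, so +961 days → 10 May 2020.
Response Delay Deduction: −166 days → 26 November 2019.

2019-11-26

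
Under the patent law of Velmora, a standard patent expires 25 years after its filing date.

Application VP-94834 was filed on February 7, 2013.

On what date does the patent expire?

2038-02-07

Filing date + 25 years → 7 February 2038.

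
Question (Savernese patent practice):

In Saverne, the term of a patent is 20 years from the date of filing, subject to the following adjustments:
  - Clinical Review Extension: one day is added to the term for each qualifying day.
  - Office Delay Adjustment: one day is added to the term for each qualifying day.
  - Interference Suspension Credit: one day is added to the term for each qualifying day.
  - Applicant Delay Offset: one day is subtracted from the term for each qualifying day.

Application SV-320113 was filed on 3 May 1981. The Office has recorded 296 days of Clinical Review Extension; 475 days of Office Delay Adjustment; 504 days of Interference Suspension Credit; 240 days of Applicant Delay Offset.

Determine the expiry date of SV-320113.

Base term: filing date + 20 years → 3 May 2001.
Clinical Review Extension: +296 days → 23 February 2002.
Office Delay Adjustment: +475 days → 13 June 2003.
Interference Suspension Credit: +504 days → 29 October 2004.
Applicant Delay Offset: −240 days → 3 March 2004.

2004-03-03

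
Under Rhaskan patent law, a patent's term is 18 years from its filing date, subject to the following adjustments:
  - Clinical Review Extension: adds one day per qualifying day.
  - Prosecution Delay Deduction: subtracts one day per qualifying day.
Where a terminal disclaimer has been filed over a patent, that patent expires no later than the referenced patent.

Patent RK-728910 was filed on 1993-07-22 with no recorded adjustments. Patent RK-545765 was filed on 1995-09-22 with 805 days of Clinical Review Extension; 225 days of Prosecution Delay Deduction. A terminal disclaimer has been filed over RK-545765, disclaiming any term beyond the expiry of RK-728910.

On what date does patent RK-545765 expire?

Natural term of RK-545765:
  Base: filing + 18 years → 22 September 2013.
  Clinical Review Extension: +805 days → 6 December 2015.
  Prosecution Delay Deduction: −225 days → 25 April 2015.
Expiry of referenced patent RK-728910:
  Base: filing + 18 years → 22 July 2011.
Terminal disclaimer: RK-545765 expires on the earlier of 25 April 2015 and 22 July 2011.

July 22, 2011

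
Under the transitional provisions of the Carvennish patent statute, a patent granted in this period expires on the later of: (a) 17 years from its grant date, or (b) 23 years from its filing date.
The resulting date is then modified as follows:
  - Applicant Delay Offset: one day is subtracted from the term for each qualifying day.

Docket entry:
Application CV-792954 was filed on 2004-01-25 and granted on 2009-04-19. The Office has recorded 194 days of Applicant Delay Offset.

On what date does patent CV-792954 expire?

(a) grant + 17 years → 19 April 2026.
(b) filing + 23 years → 25 January 2027.
Later of the two: 25 January 2027.
Applicant Delay Offset: −194 days → 15 July 2026.

July 15, 2026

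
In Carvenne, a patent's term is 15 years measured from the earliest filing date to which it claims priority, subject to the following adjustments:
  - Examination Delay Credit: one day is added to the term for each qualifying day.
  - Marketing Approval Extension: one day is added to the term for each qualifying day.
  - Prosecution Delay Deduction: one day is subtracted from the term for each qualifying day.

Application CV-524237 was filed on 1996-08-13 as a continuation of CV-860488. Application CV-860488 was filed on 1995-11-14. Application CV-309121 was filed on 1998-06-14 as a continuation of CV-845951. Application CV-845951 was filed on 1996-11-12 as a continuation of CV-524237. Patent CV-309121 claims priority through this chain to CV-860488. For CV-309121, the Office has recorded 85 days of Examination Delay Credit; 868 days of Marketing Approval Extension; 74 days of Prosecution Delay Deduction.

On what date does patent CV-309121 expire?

Earliest priority filing: 14 November 1995.
Base term: 14 November 1995 + 15 years → 14 November 2010.
Examination Delay Credit: +85 days → 7 February 2011.
Marketing Approval Extension: +868 days → 24 June 2013.
Prosecution Delay Deduction: −74 days → 11 April 2013.

2013-04-11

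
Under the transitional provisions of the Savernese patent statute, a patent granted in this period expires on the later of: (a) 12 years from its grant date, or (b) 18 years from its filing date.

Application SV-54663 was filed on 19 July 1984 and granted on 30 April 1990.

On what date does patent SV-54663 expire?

July 19, 2002

(a) grant + 12 years → 30 April 2002.
(b) filing + 18 years → 19 July 2002.
Later of the two: 19 July 2002.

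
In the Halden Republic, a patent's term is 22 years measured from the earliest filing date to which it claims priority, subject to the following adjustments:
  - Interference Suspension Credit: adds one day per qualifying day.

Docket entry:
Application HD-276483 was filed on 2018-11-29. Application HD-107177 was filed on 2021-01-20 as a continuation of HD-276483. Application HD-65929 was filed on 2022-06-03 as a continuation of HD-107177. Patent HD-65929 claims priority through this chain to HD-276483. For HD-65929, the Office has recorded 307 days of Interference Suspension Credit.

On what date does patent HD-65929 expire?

2041-10-02

Earliest priority filing: 29 November 2018.
Base term: 29 November 2018 + 22 years → 29 November 2040.
Interference Suspension Credit: +307 days → 2 October 2041.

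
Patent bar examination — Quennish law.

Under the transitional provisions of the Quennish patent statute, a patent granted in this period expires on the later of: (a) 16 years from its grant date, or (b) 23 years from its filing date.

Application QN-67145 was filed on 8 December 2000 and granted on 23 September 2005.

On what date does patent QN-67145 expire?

(a) grant + 16 years → 23 September 2021.
(b) filing + 23 years → 8 December 2023.
Later of the two: 8 December 2023.

December 8, 2023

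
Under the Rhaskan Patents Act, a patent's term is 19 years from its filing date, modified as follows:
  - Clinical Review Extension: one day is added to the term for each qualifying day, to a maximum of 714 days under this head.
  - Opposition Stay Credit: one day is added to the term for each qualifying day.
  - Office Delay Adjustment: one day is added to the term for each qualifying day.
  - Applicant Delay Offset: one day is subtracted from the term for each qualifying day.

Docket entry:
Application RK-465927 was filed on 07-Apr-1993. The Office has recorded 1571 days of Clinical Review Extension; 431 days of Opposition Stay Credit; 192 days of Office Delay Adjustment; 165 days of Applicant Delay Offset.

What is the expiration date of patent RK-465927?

Base term: filing date + 19 years → 7 April 2012.
Clinical Review Extension: 1571 days claimed exceeds the 714-day cap, so +714 days → 22 March 2014.
Opposition Stay Credit: +431 days → 27 May 2015.
Office Delay Adjustment: +192 days → 5 December 2015.
Applicant Delay Offset: −165 days → 23 June 2015.

2015-06-23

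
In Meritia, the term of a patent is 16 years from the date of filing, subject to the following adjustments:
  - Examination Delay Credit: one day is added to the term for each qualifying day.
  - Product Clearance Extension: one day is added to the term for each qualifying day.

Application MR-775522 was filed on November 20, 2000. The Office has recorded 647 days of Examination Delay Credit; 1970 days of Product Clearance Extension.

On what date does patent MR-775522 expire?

Base term: filing date + 16 years → 20 November 2016.
Examination Delay Credit: +647 days → 29 August 2018.
Product Clearance Extension: +1970 days → 20 January 2024.

2024-01-20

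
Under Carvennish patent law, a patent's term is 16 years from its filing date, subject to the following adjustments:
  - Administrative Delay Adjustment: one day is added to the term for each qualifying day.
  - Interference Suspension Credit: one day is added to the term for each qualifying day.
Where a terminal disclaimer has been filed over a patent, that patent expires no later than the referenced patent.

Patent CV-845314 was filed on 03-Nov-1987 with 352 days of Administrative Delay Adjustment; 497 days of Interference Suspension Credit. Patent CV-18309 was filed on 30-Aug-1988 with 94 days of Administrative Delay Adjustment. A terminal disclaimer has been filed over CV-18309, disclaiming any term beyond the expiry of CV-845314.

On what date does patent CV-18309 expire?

December 2, 2004

Natural term of CV-18309:
  Base: filing + 16 years → 30 August 2004.
  Administrative Delay Adjustment: +94 days → 2 December 2004.
Expiry of referenced patent CV-845314:
  Base: filing + 16 years → 3 November 2003.
  Administrative Delay Adjustment: +352 days → 20 October 2004.
  Interference Suspension Credit: +497 days → 1 March 2006.
Terminal disclaimer: CV-18309 expires on the earlier of 2 December 2004 and 1 March 2006.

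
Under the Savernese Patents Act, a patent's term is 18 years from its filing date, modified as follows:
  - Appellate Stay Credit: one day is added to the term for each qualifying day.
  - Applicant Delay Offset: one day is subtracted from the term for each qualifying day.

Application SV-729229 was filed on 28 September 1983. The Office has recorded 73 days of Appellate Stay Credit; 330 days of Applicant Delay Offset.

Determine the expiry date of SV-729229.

2001-01-14

Base term: filing date + 18 years → 28 September 2001.
Appellate Stay Credit: +73 days → 10 December 2001.
Applicant Delay Offset: −330 days → 14 January 2001.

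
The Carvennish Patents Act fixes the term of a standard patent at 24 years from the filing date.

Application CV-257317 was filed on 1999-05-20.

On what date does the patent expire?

Filing date + 24 years → 20 May 2023.

2023-05-20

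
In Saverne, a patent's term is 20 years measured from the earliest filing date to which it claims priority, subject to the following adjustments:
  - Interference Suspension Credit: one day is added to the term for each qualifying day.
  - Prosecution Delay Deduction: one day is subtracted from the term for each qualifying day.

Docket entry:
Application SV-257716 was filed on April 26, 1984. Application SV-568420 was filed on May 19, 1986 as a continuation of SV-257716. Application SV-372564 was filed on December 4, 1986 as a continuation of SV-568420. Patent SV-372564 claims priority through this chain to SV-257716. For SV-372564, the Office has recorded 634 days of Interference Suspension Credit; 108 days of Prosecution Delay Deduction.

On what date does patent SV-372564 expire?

2005-10-04

Earliest priority filing: 26 April 1984.
Base term: 26 April 1984 + 20 years → 26 April 2004.
Interference Suspension Credit: +634 days → 20 January 2006.
Prosecution Delay Deduction: −108 days → 4 October 2005.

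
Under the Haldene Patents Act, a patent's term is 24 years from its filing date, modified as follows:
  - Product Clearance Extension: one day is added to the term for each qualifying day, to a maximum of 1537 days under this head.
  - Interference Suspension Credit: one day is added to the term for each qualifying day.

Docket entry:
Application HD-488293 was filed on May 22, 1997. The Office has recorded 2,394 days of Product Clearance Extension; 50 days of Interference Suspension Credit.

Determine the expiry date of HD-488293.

September 25, 2025

Base term: filing date + 24 years → 22 May 2021.
Product Clearance Extension: 2394 days claimed exceeds the 1537-day cap, so +1537 days → 6 August 2025.
Interference Suspension Credit: +50 days → 25 September 2025.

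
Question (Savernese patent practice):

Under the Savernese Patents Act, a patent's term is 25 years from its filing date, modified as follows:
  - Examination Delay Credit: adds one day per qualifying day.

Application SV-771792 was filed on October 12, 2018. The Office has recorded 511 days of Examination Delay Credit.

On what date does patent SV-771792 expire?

2045-03-06

Base term: filing date + 25 years → 12 October 2043.
Examination Delay Credit: +511 days → 6 March 2045.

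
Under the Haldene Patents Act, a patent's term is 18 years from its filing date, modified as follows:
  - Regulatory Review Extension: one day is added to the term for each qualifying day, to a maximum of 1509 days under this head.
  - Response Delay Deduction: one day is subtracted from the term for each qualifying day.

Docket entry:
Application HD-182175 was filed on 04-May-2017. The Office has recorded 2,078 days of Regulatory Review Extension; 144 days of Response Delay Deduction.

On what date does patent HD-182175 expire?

January 28, 2039

Base term: filing date + 18 years → 4 May 2035.
Regulatory Review Extension: 2078 days claimed exceeds the 1509-day cap, so +1509 days → 21 June 2039.
Response Delay Deduction: −144 days → 28 January 2039.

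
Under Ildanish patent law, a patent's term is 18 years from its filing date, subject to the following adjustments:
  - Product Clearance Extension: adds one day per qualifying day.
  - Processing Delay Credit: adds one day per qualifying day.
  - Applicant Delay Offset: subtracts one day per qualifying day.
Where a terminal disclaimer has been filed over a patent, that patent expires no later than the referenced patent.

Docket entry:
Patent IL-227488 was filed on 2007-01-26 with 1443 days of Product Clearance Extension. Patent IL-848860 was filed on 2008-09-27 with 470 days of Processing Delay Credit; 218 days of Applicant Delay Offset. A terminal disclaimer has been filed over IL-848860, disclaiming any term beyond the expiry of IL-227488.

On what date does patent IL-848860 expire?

June 6, 2027

Natural term of IL-848860:
  Base: filing + 18 years → 27 September 2026.
  Processing Delay Credit: +470 days → 10 January 2028.
  Applicant Delay Offset: −218 days → 6 June 2027.
Expiry of referenced patent IL-227488:
  Base: filing + 18 years → 26 January 2025.
  Product Clearance Extension: +1443 days → 8 January 2029.
Terminal disclaimer: IL-848860 expires on the earlier of 6 June 2027 and 8 January 2029.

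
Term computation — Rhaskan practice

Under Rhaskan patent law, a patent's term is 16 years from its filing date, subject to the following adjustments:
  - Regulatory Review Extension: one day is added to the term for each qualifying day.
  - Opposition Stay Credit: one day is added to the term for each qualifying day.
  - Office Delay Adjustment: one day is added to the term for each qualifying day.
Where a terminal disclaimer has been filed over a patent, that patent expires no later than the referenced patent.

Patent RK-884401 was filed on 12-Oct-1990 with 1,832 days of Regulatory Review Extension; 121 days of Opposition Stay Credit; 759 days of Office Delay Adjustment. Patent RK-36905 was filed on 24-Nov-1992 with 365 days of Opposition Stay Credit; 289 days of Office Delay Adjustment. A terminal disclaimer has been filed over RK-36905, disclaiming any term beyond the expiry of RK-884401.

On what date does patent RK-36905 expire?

2010-09-09

Natural term of RK-36905:
  Base: filing + 16 years → 24 November 2008.
  Opposition Stay Credit: +365 days → 24 November 2009.
  Office Delay Adjustment: +289 days → 9 September 2010.
Expiry of referenced patent RK-884401:
  Base: filing + 16 years → 12 October 2006.
  Regulatory Review Extension: +1832 days → 18 October 2011.
  Opposition Stay Credit: +121 days → 16 February 2012.
  Office Delay Adjustment: +759 days → 16 March 2014.
Terminal disclaimer: RK-36905 expires on the earlier of 9 September 2010 and 16 March 2014.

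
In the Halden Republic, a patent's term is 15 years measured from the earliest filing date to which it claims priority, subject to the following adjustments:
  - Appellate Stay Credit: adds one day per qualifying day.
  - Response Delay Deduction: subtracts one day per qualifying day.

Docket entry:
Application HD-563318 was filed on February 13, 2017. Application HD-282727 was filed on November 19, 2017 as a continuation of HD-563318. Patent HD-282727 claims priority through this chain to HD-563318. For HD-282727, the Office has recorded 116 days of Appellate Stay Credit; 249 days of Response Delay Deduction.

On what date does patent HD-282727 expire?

2031-10-03

Earliest priority filing: 13 February 2017.
Base term: 13 February 2017 + 15 years → 13 February 2032.
Appellate Stay Credit: +116 days → 8 June 2032.
Response Delay Deduction: −249 days → 3 October 2031.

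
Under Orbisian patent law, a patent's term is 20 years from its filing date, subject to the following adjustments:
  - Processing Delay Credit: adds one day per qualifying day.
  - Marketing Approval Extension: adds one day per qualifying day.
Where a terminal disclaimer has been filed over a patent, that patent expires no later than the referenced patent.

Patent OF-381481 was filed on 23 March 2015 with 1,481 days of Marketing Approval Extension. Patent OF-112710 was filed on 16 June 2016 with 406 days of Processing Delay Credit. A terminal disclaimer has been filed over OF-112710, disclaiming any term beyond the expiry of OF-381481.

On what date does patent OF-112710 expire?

Natural term of OF-112710:
  Base: filing + 20 years → 16 June 2036.
  Processing Delay Credit: +406 days → 27 July 2037.
Expiry of referenced patent OF-381481:
  Base: filing + 20 years → 23 March 2035.
  Marketing Approval Extension: +1481 days → 12 April 2039.
Terminal disclaimer: OF-112710 expires on the earlier of 27 July 2037 and 12 April 2039.

2037-07-27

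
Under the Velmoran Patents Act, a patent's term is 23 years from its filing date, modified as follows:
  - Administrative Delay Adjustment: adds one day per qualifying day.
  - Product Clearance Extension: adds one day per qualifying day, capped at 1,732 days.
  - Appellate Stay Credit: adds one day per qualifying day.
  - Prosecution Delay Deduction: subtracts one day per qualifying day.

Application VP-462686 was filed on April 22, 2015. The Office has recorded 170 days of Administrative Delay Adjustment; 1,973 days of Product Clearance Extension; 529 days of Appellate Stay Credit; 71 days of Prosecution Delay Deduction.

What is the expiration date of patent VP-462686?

2044-10-07

Base term: filing date + 23 years → 22 April 2038.
Administrative Delay Adjustment: +170 days → 9 October 2038.
Product Clearance Extension: 1973 days claimed exceeds the 1732-day cap, so +1732 days → 7 July 2043.
Appellate Stay Credit: +529 days → 17 December 2044.
Prosecution Delay Deduction: −71 days → 7 October 2044.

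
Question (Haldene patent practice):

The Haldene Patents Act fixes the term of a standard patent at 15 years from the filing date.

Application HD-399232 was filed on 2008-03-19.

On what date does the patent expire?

2023-03-19

Filing date + 15 years → 19 March 2023.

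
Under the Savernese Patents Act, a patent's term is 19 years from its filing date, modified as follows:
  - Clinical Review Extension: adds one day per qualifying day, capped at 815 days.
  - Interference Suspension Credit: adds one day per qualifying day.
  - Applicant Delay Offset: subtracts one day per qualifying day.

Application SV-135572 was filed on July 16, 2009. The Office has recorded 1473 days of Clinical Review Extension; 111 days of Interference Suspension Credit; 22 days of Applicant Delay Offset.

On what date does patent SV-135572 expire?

Base term: filing date + 19 years → 16 July 2028.
Clinical Review Extension: 1473 days claimed exceeds the 815-day cap, so +815 days → 9 October 2030.
Interference Suspension Credit: +111 days → 28 January 2031.
Applicant Delay Offset: −22 days → 6 January 2031.

2031-01-06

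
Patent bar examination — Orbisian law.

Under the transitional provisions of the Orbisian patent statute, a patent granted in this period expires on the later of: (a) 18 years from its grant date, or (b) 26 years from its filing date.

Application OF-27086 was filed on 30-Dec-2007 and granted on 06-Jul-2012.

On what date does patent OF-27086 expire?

(a) grant + 18 years → 6 July 2030.
(b) filing + 26 years → 30 December 2033.
Later of the two: 30 December 2033.

2033-12-30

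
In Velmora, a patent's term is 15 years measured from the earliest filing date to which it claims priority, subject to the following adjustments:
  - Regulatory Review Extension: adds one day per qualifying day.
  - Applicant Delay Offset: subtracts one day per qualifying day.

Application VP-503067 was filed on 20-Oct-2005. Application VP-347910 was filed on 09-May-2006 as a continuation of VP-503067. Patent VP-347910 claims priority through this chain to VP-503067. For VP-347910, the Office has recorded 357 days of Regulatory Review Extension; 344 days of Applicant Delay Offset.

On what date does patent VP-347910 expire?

Earliest priority filing: 20 October 2005.
Base term: 20 October 2005 + 15 years → 20 October 2020.
Regulatory Review Extension: +357 days → 12 October 2021.
Applicant Delay Offset: −344 days → 2 November 2020.

November 2, 2020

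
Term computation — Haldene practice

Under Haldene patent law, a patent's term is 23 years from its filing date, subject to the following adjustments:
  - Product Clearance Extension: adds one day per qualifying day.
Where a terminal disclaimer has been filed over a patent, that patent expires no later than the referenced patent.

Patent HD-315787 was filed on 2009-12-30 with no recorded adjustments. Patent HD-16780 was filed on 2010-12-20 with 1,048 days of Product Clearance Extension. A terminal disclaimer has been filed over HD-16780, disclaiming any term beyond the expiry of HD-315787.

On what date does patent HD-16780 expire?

December 30, 2032

Natural term of HD-16780:
  Base: filing + 23 years → 20 December 2033.
  Product Clearance Extension: +1048 days → 2 November 2036.
Expiry of referenced patent HD-315787:
  Base: filing + 23 years → 30 December 2032.
Terminal disclaimer: HD-16780 expires on the earlier of 2 November 2036 and 30 December 2032.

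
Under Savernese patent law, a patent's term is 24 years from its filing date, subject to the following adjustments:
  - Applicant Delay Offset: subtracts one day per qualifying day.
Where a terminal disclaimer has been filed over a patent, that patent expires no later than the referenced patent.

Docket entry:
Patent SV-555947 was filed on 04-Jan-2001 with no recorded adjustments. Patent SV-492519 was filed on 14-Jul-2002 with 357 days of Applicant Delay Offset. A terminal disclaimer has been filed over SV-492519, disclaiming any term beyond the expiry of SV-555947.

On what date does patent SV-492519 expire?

January 4, 2025

Natural term of SV-492519:
  Base: filing + 24 years → 14 July 2026.
  Applicant Delay Offset: −357 days → 22 July 2025.
Expiry of referenced patent SV-555947:
  Base: filing + 24 years → 4 January 2025.
Terminal disclaimer: SV-492519 expires on the earlier of 22 July 2025 and 4 January 2025.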